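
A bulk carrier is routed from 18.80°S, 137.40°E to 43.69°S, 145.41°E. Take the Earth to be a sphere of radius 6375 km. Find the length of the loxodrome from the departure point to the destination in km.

Δψ = ln[tan(π/4+φ₂/2)/tan(π/4+φ₁/2)] = -0.5152;  Δφ = -0.4344 rad,  Δλ = +0.1398 rad
q = Δφ/Δψ = 0.8431
d = R·√(Δφ² + q²Δλ²) = 6375·0.45012 = 2870 km

2870 km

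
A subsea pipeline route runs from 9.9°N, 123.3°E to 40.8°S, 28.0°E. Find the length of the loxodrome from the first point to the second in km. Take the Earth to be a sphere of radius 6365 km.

11312 km

Rhumb course C = atan2(Δλ, Δψ) with Δψ = ln[tan(π/4+φ₂/2)/tan(π/4+φ₁/2)] = -0.9549, Δλ = -1.6633 → C = 240.14°
d = R·|Δφ| / |cos C| = 6365·0.88488 / 0.49788 = 11312 km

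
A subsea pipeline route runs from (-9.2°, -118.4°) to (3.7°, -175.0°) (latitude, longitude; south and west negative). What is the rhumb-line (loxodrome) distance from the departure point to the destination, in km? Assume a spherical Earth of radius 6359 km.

Rhumb course C = atan2(Δλ, Δψ) with Δψ = ln[tan(π/4+φ₂/2)/tan(π/4+φ₁/2)] = +0.2259, Δλ = -0.9879 → C = 282.88°
d = R·|Δφ| / |cos C| = 6359·0.22515 / 0.22291 = 6423 km

6423 km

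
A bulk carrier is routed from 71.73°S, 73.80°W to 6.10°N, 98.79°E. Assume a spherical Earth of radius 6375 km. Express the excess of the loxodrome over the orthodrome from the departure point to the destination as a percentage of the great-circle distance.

Great circle: σ = 1.9933 rad → d_gc = Rσ = 12707.1 km
Rhumb: Δφ = +1.3584, Δλ = +3.0123, Δψ = +1.9343, q = Δφ/Δψ = 0.7023 → d_rh = R√(Δφ²+q²Δλ²) = 16027.0 km
Excess = (16027.0 − 12707.1) / 12707.1 = 3319.9 / 12707.1 = 26.13% ≈ 26.1%

26.1%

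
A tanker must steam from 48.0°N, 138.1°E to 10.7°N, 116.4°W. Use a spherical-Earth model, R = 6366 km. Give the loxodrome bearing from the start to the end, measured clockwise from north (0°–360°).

112.7°

Meridional parts: M(φ₁)=+0.9575, M(φ₂)=+0.1878 → ΔM = -0.7696;  Δλ = +1.8413 rad
tan C = Δλ / ΔM = -2.3925 → C = 112.68°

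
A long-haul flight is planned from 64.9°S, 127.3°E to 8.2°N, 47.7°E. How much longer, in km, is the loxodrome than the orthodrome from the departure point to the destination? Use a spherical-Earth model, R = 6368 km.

289 km

Great circle: cos σ = sin φ₁ sin φ₂ + cos φ₁ cos φ₂ cos Δλ,  σ = 1.6242 rad → d_gc = 10342.8 km
Rhumb line: Δψ = +1.6459, q = Δφ/Δψ = 0.7751, d_rh = R√(Δφ²+q²Δλ²) = 10631.8 km
Excess = 10631.8 − 10342.8 = 289.0 ≈ 289 km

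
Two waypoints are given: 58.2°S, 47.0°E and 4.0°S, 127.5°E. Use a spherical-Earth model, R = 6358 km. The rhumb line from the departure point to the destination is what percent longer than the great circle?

Great circle: σ = 1.4242 rad → d_gc = Rσ = 9055.2 km
Rhumb: Δφ = +0.9460, Δλ = +1.4050, Δψ = +1.1859, q = Δφ/Δψ = 0.7977 → d_rh = R√(Δφ²+q²Δλ²) = 9324.6 km
Excess = (9324.6 − 9055.2) / 9055.2 = 269.4 / 9055.2 = 2.98% ≈ 3.0%

3.0%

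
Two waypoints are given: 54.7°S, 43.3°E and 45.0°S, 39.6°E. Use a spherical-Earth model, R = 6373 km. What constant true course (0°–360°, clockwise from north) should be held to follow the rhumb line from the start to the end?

Meridional parts: M(φ₁)=-1.1451, M(φ₂)=-0.8814 → ΔM = +0.2638;  Δλ = -0.0646 rad
tan C = Δλ / ΔM = -0.2448 → C = 346.24°

346.2°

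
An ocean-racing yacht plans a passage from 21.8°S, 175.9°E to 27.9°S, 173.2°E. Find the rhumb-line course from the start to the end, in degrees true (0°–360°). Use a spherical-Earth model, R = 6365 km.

Δψ = ln[tan(π/4+φ₂/2)/tan(π/4+φ₁/2)] = -0.1174
Δλ = -0.0471 rad (taken the short way round)
course = atan2(Δλ, Δψ) = 201.87°

201.9°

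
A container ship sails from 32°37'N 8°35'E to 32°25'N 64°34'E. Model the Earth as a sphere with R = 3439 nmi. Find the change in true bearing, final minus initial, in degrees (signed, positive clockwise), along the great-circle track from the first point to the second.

Initial bearing θ₁ = atan2(sin Δλ cos φ₂, cos φ₁ sin φ₂ − sin φ₁ cos φ₂ cos Δλ) = 74.28°
Final bearing θ₂ = (initial bearing from the destination back to the start) + 180° = 106.17°
Δθ = θ₂ − θ₁ = +31.9°

+31.9°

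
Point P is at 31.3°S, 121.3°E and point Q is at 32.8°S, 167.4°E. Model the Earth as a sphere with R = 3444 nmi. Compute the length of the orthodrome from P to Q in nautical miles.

cos σ = sin φ₁ sin φ₂ + cos φ₁ cos φ₂ cos Δλ
      = sin(-31.30°)sin(-32.80°) + cos(-31.30°)cos(-32.80°)cos(46.10°) = 0.7794
σ = 38.790° → d = Rσ = 3444·0.67701 = 2332 nmi

2332 nmi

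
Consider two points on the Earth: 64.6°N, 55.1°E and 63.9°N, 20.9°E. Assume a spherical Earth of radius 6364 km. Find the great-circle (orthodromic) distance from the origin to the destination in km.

Haversine: a = sin²(Δφ/2)+cos φ₁ cos φ₂ sin²(Δλ/2) = 0.01635;  σ = 2·atan2(√a,√(1−a))
σ = 14.694° → d = Rσ = 6364·0.25646 = 1632 km

1632 km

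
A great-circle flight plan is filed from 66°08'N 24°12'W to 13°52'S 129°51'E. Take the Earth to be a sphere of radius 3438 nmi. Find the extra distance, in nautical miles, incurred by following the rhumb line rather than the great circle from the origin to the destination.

1138 nmi

Great circle: cos σ = sin φ₁ sin φ₂ + cos φ₁ cos φ₂ cos Δλ,  σ = 2.1802 rad → d_gc = 7495.5 nmi
Rhumb line: Δψ = -1.7987, q = Δφ/Δψ = 0.7763, d_rh = R√(Δφ²+q²Δλ²) = 8633.2 nmi
Excess = 8633.2 − 7495.5 = 1137.7 ≈ 1138 nmi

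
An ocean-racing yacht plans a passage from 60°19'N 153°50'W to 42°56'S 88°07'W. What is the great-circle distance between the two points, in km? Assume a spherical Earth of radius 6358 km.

12903 km

Haversine: a = sin²(Δφ/2)+cos φ₁ cos φ₂ sin²(Δλ/2) = 0.72133;  σ = 2·atan2(√a,√(1−a))
σ = 116.274° → d = Rσ = 6358·2.02936 = 12903 km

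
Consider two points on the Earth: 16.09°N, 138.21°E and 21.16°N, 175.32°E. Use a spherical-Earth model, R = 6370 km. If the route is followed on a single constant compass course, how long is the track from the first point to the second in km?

3949 km

Δψ = ln[tan(π/4+φ₂/2)/tan(π/4+φ₁/2)] = +0.0934;  Δφ = +0.0885 rad,  Δλ = +0.6477 rad
q = Δφ/Δψ = 0.9472
d = R·√(Δφ² + q²Δλ²) = 6370·0.61987 = 3949 km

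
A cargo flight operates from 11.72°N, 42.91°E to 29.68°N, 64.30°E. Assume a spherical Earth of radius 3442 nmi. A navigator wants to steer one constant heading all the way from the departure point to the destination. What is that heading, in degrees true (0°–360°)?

Meridional parts: M(φ₁)=+0.2060, M(φ₂)=+0.5429 → ΔM = +0.3369;  Δλ = +0.3733 rad
tan C = Δλ / ΔM = +1.1082 → C = 47.94°

47.9°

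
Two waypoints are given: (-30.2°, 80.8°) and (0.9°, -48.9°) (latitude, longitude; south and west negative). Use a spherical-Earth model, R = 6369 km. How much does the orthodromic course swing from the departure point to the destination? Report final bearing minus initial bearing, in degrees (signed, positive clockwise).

+58.4°

At departure: θ₁ = atan2(sin Δλ cos φ₂, cos φ₁ sin φ₂ − sin φ₁ cos φ₂ cos Δλ) = 248.20°
At arrival: θ₂ = atan2(sin Δλ cos φ₁, −cos φ₂ sin φ₁ + sin φ₂ cos φ₁ cos Δλ) = 306.62°
Δθ = θ₂ − θ₁ = +58.4°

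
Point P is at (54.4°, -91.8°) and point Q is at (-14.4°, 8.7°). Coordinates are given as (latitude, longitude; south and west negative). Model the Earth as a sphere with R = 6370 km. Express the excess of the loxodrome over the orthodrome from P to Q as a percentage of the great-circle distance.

Great circle: σ = 1.8807 rad → d_gc = Rσ = 11980.0 km
Rhumb: Δφ = -1.2008, Δλ = +1.7541, Δψ = -1.3901, q = Δφ/Δψ = 0.8638 → d_rh = R√(Δφ²+q²Δλ²) = 12315.0 km
Excess = (12315.0 − 11980.0) / 11980.0 = 335.0 / 11980.0 = 2.80% ≈ 2.8%

2.8%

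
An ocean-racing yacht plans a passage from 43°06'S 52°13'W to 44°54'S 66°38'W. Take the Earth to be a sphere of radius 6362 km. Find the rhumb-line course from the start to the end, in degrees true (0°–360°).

260.2°

Δψ = ln[tan(π/4+φ₂/2)/tan(π/4+φ₁/2)] = -0.0437
Δλ = -0.2516 rad (taken the short way round)
course = atan2(Δλ, Δψ) = 260.15°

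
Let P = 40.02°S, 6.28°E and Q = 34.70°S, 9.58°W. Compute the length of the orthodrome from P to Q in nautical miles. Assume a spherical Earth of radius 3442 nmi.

820 nmi

Haversine: a = sin²(Δφ/2)+cos φ₁ cos φ₂ sin²(Δλ/2) = 0.01414;  σ = 2·atan2(√a,√(1−a))
σ = 13.658° → d = Rσ = 3442·0.23837 = 820 nmi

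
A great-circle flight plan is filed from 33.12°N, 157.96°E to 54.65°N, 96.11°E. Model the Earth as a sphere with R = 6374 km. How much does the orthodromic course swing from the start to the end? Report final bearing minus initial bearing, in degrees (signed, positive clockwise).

At departure: θ₁ = atan2(sin Δλ cos φ₂, cos φ₁ sin φ₂ − sin φ₁ cos φ₂ cos Δλ) = 316.31°
At arrival: θ₂ = atan2(sin Δλ cos φ₁, −cos φ₂ sin φ₁ + sin φ₂ cos φ₁ cos Δλ) = 270.48°
Δθ = θ₂ − θ₁ = -45.8°

-45.8°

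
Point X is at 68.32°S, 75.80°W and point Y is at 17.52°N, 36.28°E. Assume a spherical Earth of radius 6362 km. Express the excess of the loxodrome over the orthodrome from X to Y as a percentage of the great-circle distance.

Great circle: σ = 1.9956 rad → d_gc = Rσ = 12696.2 km
Rhumb: Δφ = +1.4982, Δλ = +1.9562, Δψ = +1.9636, q = Δφ/Δψ = 0.7630 → d_rh = R√(Δφ²+q²Δλ²) = 13454.0 km
Excess = (13454.0 − 12696.2) / 12696.2 = 757.8 / 12696.2 = 5.97% ≈ 6.0%

6.0%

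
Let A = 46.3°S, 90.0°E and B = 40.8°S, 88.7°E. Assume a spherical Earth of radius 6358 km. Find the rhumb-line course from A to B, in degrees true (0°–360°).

Δψ = ln[tan(π/4+φ₂/2)/tan(π/4+φ₁/2)] = +0.1326
Δλ = -0.0227 rad (taken the short way round)
course = atan2(Δλ, Δψ) = 350.29°

350.3°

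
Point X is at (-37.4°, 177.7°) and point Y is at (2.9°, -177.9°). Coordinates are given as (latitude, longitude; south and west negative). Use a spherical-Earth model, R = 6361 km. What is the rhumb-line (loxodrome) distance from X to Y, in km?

Rhumb course C = atan2(Δλ, Δψ) with Δψ = ln[tan(π/4+φ₂/2)/tan(π/4+φ₁/2)] = +0.7554, Δλ = +0.0768 → C = 5.80°
d = R·|Δφ| / |cos C| = 6361·0.70337 / 0.99487 = 4497 km

4497 km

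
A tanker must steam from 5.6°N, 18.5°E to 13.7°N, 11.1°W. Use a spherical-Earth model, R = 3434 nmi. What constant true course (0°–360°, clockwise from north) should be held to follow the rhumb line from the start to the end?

285.5°

Meridional parts: M(φ₁)=+0.0979, M(φ₂)=+0.2414 → ΔM = +0.1435;  Δλ = -0.5166 rad
tan C = Δλ / ΔM = -3.5994 → C = 285.53°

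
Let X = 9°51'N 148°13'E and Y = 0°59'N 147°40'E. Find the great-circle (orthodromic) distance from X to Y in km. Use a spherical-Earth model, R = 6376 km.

989 km

Haversine: a = sin²(Δφ/2)+cos φ₁ cos φ₂ sin²(Δλ/2) = 0.00600;  σ = 2·atan2(√a,√(1−a))
σ = 8.884° → d = Rσ = 6376·0.15505 = 989 km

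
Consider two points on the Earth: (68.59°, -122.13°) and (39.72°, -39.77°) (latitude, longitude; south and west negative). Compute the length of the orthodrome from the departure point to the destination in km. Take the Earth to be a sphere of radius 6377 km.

Haversine: a = sin²(Δφ/2)+cos φ₁ cos φ₂ sin²(Δλ/2) = 0.18387;  σ = 2·atan2(√a,√(1−a))
σ = 50.782° → d = Rσ = 6377·0.88632 = 5652 km

5652 km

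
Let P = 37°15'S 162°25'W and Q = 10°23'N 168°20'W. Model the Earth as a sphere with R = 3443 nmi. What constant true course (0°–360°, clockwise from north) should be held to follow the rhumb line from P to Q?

353.3°

Δψ = ln[tan(π/4+φ₂/2)/tan(π/4+φ₁/2)] = +0.8837
Δλ = -0.1033 rad (taken the short way round)
course = atan2(Δλ, Δψ) = 353.33°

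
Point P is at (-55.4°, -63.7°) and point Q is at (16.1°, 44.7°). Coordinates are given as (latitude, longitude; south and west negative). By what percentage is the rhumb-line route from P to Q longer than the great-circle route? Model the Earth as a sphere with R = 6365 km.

Great circle: σ = 1.9828 rad → d_gc = Rσ = 12620.7 km
Rhumb: Δφ = +1.2479, Δλ = +1.8919, Δψ = +1.4512, q = Δφ/Δψ = 0.8599 → d_rh = R√(Δφ²+q²Δλ²) = 13050.5 km
Excess = (13050.5 − 12620.7) / 12620.7 = 429.8 / 12620.7 = 3.41% ≈ 3.4%

3.4%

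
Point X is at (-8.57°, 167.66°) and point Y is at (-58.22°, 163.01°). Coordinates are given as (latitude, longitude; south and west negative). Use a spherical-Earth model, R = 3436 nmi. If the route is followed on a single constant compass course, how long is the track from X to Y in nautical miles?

Δψ = ln[tan(π/4+φ₂/2)/tan(π/4+φ₁/2)] = -1.1063;  Δφ = -0.8666 rad,  Δλ = -0.0812 rad
q = Δφ/Δψ = 0.7833
d = R·√(Δφ² + q²Δλ²) = 3436·0.86888 = 2985 nmi

2985 nmi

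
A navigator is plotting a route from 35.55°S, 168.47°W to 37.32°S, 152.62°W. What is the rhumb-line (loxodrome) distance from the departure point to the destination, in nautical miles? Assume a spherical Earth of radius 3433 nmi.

771 nmi

Rhumb course C = atan2(Δλ, Δψ) with Δψ = ln[tan(π/4+φ₂/2)/tan(π/4+φ₁/2)] = -0.0384, Δλ = +0.2766 → C = 97.90°
d = R·|Δφ| / |cos C| = 3433·0.03089 / 0.13750 = 771 nmi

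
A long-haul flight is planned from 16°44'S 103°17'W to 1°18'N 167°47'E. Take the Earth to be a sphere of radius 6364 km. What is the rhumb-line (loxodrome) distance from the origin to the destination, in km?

9950 km

Δψ = ln[tan(π/4+φ₂/2)/tan(π/4+φ₁/2)] = +0.3190;  Δφ = +0.3147 rad,  Δλ = -1.5522 rad
q = Δφ/Δψ = 0.9867
d = R·√(Δφ² + q²Δλ²) = 6364·1.56353 = 9950 km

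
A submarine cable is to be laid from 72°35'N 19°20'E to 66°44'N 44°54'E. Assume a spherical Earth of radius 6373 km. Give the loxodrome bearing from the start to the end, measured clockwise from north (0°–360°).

123.5°

Δψ = ln[tan(π/4+φ₂/2)/tan(π/4+φ₁/2)] = -0.2957
Δλ = +0.4462 rad (taken the short way round)
course = atan2(Δλ, Δψ) = 123.53°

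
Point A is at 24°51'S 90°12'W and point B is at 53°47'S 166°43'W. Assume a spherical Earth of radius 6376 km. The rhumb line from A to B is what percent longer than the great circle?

Great circle: σ = 1.0882 rad → d_gc = Rσ = 6938.5 km
Rhumb: Δφ = -0.5050, Δλ = -1.3355, Δψ = -0.6698, q = Δφ/Δψ = 0.7540 → d_rh = R√(Δφ²+q²Δλ²) = 7182.1 km
Excess = (7182.1 − 6938.5) / 6938.5 = 243.6 / 6938.5 = 3.51% ≈ 3.5%

3.5%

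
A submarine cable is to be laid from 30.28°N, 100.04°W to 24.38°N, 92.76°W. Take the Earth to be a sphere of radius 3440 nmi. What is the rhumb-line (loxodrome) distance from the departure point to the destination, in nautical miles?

Rhumb course C = atan2(Δλ, Δψ) with Δψ = ln[tan(π/4+φ₂/2)/tan(π/4+φ₁/2)] = -0.1160, Δλ = +0.1271 → C = 132.39°
d = R·|Δφ| / |cos C| = 3440·0.10297 / 0.67421 = 525 nmi

525 nmi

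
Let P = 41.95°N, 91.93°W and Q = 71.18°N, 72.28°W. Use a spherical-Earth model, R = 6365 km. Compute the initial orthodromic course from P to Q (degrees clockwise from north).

12.2°

θ = atan2( sin Δλ·cos φ₂ ,  cos φ₁ sin φ₂ − sin φ₁ cos φ₂ cos Δλ )
  = atan2(+0.1085, +0.5009) = 12.22°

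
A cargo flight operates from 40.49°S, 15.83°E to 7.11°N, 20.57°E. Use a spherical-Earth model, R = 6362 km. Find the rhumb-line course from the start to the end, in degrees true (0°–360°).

5.3°

Meridional parts: M(φ₁)=-0.7741, M(φ₂)=+0.1244 → ΔM = +0.8985;  Δλ = +0.0827 rad
tan C = Δλ / ΔM = +0.0921 → C = 5.26°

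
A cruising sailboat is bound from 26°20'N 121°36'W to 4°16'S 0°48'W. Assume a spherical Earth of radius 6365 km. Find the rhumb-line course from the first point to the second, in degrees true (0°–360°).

104.7°

Meridional parts: M(φ₁)=+0.4767, M(φ₂)=-0.0745 → ΔM = -0.5512;  Δλ = +2.1084 rad
tan C = Δλ / ΔM = -3.8248 → C = 104.65°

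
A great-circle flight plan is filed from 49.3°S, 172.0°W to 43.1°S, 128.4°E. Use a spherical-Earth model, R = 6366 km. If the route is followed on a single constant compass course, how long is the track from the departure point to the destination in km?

Δψ = ln[tan(π/4+φ₂/2)/tan(π/4+φ₁/2)] = +0.1566;  Δφ = +0.1082 rad,  Δλ = -1.0402 rad
q = Δφ/Δψ = 0.6911
d = R·√(Δφ² + q²Δλ²) = 6366·0.72696 = 4628 km

4628 km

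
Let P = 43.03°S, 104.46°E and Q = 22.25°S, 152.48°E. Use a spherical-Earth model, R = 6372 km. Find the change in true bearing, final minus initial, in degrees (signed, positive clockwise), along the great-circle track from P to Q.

-27.5°

At departure: θ₁ = atan2(sin Δλ cos φ₂, cos φ₁ sin φ₂ − sin φ₁ cos φ₂ cos Δλ) = 78.05°
At arrival: θ₂ = atan2(sin Δλ cos φ₁, −cos φ₂ sin φ₁ + sin φ₂ cos φ₁ cos Δλ) = 50.60°
Δθ = θ₂ − θ₁ = -27.5°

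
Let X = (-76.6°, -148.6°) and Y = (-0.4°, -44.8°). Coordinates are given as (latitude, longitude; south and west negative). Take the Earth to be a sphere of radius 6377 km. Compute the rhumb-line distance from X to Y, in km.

11124 km

Rhumb course C = atan2(Δλ, Δψ) with Δψ = ln[tan(π/4+φ₂/2)/tan(π/4+φ₁/2)] = +2.1346, Δλ = +1.8117 → C = 40.32°
d = R·|Δφ| / |cos C| = 6377·1.32994 / 0.76242 = 11124 km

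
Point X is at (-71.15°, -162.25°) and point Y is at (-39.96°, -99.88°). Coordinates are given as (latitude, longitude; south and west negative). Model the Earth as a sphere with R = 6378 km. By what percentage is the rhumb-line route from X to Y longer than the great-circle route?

3.6%

Great circle: σ = 0.7632 rad → d_gc = Rσ = 4867.4 km
Rhumb: Δφ = +0.5444, Δλ = +1.0886, Δψ = +1.0338, q = Δφ/Δψ = 0.5266 → d_rh = R√(Δφ²+q²Δλ²) = 5041.9 km
Excess = (5041.9 − 4867.4) / 4867.4 = 174.5 / 4867.4 = 3.59% ≈ 3.6%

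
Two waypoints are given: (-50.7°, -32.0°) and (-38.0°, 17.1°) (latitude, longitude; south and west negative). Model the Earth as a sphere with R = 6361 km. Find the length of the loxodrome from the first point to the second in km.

4123 km

Rhumb course C = atan2(Δλ, Δψ) with Δψ = ln[tan(π/4+φ₂/2)/tan(π/4+φ₁/2)] = +0.3118, Δλ = +0.8570 → C = 70.00°
d = R·|Δφ| / |cos C| = 6361·0.22166 / 0.34196 = 4123 km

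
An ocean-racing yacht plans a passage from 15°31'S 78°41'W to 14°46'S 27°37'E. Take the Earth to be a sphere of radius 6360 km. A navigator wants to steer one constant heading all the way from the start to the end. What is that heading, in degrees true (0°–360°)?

89.6°

Δψ = ln[tan(π/4+φ₂/2)/tan(π/4+φ₁/2)] = +0.0136
Δλ = +1.8553 rad (taken the short way round)
course = atan2(Δλ, Δψ) = 89.58°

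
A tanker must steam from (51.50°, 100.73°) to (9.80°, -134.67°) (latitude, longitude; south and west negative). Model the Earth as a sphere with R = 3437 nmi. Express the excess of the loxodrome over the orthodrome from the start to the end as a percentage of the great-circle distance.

Great circle: σ = 1.7876 rad → d_gc = Rσ = 6144.0 nmi
Rhumb: Δφ = -0.7278, Δλ = +2.1747, Δψ = -0.8802, q = Δφ/Δψ = 0.8269 → d_rh = R√(Δφ²+q²Δλ²) = 6667.4 nmi
Excess = (6667.4 − 6144.0) / 6144.0 = 523.4 / 6144.0 = 8.52% ≈ 8.5%

8.5%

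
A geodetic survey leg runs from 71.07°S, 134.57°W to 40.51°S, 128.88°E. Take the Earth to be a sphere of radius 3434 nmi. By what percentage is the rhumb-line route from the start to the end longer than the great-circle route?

9.3%

Great circle: σ = 0.9443 rad → d_gc = Rσ = 3242.7 nmi
Rhumb: Δφ = +0.5334, Δλ = -1.6851, Δψ = +1.0169, q = Δφ/Δψ = 0.5245 → d_rh = R√(Δφ²+q²Δλ²) = 3545.0 nmi
Excess = (3545.0 − 3242.7) / 3242.7 = 302.3 / 3242.7 = 9.32% ≈ 9.3%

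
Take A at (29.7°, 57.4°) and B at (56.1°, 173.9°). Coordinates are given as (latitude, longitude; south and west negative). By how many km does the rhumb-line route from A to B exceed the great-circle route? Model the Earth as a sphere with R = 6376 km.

Great circle: cos σ = sin φ₁ sin φ₂ + cos φ₁ cos φ₂ cos Δλ,  σ = 1.3745 rad → d_gc = 8763.6 km
Rhumb line: Δψ = +0.6449, q = Δφ/Δψ = 0.7145, d_rh = R√(Δφ²+q²Δλ²) = 9717.4 km
Excess = 9717.4 − 8763.6 = 953.8 ≈ 954 km

954 km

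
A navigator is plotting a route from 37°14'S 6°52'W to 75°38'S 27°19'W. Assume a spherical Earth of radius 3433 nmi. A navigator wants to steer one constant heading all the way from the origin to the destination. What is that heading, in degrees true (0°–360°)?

194.6°

Δψ = ln[tan(π/4+φ₂/2)/tan(π/4+φ₁/2)] = -1.3701
Δλ = -0.3569 rad (taken the short way round)
course = atan2(Δλ, Δψ) = 194.60°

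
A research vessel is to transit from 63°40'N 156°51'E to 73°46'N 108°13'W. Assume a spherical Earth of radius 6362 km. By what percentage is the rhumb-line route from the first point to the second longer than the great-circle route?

11.0%

Great circle: σ = 0.5551 rad → d_gc = Rσ = 3531.7 km
Rhumb: Δφ = +0.1763, Δλ = +1.6569, Δψ = +0.4949, q = Δφ/Δψ = 0.3562 → d_rh = R√(Δφ²+q²Δλ²) = 3918.8 km
Excess = (3918.8 − 3531.7) / 3531.7 = 387.1 / 3531.7 = 10.96% ≈ 11.0%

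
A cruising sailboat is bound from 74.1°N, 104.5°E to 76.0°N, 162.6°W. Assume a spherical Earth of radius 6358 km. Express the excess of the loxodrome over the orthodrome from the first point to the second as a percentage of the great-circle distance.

11.2%

Great circle: σ = 0.3769 rad → d_gc = Rσ = 2396.2 km
Rhumb: Δφ = +0.0332, Δλ = +1.6214, Δψ = +0.1287, q = Δφ/Δψ = 0.2576 → d_rh = R√(Δφ²+q²Δλ²) = 2664.3 km
Excess = (2664.3 − 2396.2) / 2396.2 = 268.1 / 2396.2 = 11.19% ≈ 11.2%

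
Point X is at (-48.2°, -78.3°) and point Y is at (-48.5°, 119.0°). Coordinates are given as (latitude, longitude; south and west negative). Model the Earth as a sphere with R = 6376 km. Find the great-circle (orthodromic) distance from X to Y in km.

9141 km

Haversine: a = sin²(Δφ/2)+cos φ₁ cos φ₂ sin²(Δλ/2) = 0.43167;  σ = 2·atan2(√a,√(1−a))
σ = 82.146° → d = Rσ = 6376·1.43372 = 9141 km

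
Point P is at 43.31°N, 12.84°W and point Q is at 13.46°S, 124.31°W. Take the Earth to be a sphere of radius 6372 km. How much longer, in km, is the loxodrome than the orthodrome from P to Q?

271 km

Great circle: cos σ = sin φ₁ sin φ₂ + cos φ₁ cos φ₂ cos Δλ,  σ = 2.0028 rad → d_gc = 12761.8 km
Rhumb line: Δψ = -1.0774, q = Δφ/Δψ = 0.9197, d_rh = R√(Δφ²+q²Δλ²) = 13032.4 km
Excess = 13032.4 − 12761.8 = 270.6 ≈ 271 km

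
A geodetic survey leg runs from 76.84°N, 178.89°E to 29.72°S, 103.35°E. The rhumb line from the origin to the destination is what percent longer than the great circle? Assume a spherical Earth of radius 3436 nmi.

Great circle: σ = 2.0190 rad → d_gc = Rσ = 6937.4 nmi
Rhumb: Δφ = -1.8598, Δλ = -1.3184, Δψ = -2.7035, q = Δφ/Δψ = 0.6879 → d_rh = R√(Δφ²+q²Δλ²) = 7109.8 nmi
Excess = (7109.8 − 6937.4) / 6937.4 = 172.4 / 6937.4 = 2.49% ≈ 2.5%

2.5%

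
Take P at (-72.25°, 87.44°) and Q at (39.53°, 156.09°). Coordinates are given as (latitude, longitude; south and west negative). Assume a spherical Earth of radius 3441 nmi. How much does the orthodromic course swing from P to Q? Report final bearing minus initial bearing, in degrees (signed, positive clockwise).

-37.9°

Initial bearing θ₁ = atan2(sin Δλ cos φ₂, cos φ₁ sin φ₂ − sin φ₁ cos φ₂ cos Δλ) = 57.28°
Final bearing θ₂ = (initial bearing from the destination back to the start) + 180° = 19.42°
Δθ = θ₂ − θ₁ = -37.9°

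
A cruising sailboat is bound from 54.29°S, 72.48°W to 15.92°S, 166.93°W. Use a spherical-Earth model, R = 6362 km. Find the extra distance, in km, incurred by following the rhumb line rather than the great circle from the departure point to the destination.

438 km

Great circle: cos σ = sin φ₁ sin φ₂ + cos φ₁ cos φ₂ cos Δλ,  σ = 1.3907 rad → d_gc = 8847.3 km
Rhumb line: Δψ = +0.8513, q = Δφ/Δψ = 0.7866, d_rh = R√(Δφ²+q²Δλ²) = 9285.1 km
Excess = 9285.1 − 8847.3 = 437.8 ≈ 438 km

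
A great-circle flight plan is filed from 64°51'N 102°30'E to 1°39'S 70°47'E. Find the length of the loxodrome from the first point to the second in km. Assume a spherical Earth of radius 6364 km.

7855 km

Rhumb course C = atan2(Δλ, Δψ) with Δψ = ln[tan(π/4+φ₂/2)/tan(π/4+φ₁/2)] = -1.5291, Δλ = -0.5536 → C = 199.90°
d = R·|Δφ| / |cos C| = 6364·1.16064 / 0.94028 = 7855 km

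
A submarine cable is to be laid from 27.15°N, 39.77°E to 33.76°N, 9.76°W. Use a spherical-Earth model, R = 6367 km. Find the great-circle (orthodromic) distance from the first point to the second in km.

cos σ = sin φ₁ sin φ₂ + cos φ₁ cos φ₂ cos Δλ
      = sin(27.15°)sin(33.76°) + cos(27.15°)cos(33.76°)cos(-49.53°) = 0.7337
σ = 42.800° → d = Rσ = 6367·0.74700 = 4756 km

4756 km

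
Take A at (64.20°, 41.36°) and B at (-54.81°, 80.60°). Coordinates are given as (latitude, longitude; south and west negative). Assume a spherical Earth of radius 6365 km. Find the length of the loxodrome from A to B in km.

Δψ = ln[tan(π/4+φ₂/2)/tan(π/4+φ₁/2)] = -2.6224;  Δφ = -2.0771 rad,  Δλ = +0.6849 rad
q = Δφ/Δψ = 0.7921
d = R·√(Δφ² + q²Δλ²) = 6365·2.14678 = 13664 km

13664 km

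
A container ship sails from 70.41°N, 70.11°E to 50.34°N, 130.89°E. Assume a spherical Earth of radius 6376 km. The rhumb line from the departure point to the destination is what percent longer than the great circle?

3.7%

Great circle: σ = 0.5921 rad → d_gc = Rσ = 3775.5 km
Rhumb: Δφ = -0.3503, Δλ = +1.0608, Δψ = -0.7366, q = Δφ/Δψ = 0.4755 → d_rh = R√(Δφ²+q²Δλ²) = 3915.9 km
Excess = (3915.9 − 3775.5) / 3775.5 = 140.4 / 3775.5 = 3.72% ≈ 3.7%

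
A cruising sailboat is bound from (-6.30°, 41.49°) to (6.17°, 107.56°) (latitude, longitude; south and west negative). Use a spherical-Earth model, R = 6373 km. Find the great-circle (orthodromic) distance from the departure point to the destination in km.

Haversine: a = sin²(Δφ/2)+cos φ₁ cos φ₂ sin²(Δλ/2) = 0.30548;  σ = 2·atan2(√a,√(1−a))
σ = 67.105° → d = Rσ = 6373·1.17121 = 7464 km

7464 km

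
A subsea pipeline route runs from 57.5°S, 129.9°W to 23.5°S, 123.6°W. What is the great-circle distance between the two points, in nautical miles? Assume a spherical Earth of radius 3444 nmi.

Haversine: a = sin²(Δφ/2)+cos φ₁ cos φ₂ sin²(Δλ/2) = 0.08697;  σ = 2·atan2(√a,√(1−a))
σ = 34.304° → d = Rσ = 3444·0.59871 = 2062 nmi

2062 nmi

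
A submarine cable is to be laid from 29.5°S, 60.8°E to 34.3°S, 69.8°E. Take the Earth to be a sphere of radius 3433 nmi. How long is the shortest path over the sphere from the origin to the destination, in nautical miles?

540 nmi

Haversine: a = sin²(Δφ/2)+cos φ₁ cos φ₂ sin²(Δλ/2) = 0.00618;  σ = 2·atan2(√a,√(1−a))
σ = 9.017° → d = Rσ = 3433·0.15738 = 540 nmi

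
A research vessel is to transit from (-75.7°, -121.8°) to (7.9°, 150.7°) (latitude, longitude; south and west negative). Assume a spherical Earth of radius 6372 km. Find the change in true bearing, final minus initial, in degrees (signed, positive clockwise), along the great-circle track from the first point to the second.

Initial bearing θ₁ = atan2(sin Δλ cos φ₂, cos φ₁ sin φ₂ − sin φ₁ cos φ₂ cos Δλ) = 274.38°
Final bearing θ₂ = (initial bearing from the destination back to the start) + 180° = 345.60°
Δθ = θ₂ − θ₁ = +71.2°

+71.2°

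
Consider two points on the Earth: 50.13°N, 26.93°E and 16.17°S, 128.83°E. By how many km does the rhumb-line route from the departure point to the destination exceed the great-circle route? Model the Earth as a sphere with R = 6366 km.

269 km

Great circle: cos σ = sin φ₁ sin φ₂ + cos φ₁ cos φ₂ cos Δλ,  σ = 1.9185 rad → d_gc = 12212.88 km
Rhumb line: Δψ = -1.3003, q = Δφ/Δψ = 0.8899, d_rh = R√(Δφ²+q²Δλ²) = 12481.42 km
Excess = 12481.42 − 12212.88 = 268.54 ≈ 269 km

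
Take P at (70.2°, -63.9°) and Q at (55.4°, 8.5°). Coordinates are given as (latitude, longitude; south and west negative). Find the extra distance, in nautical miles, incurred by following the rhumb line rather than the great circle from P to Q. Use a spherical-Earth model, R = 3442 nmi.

Great circle: cos σ = sin φ₁ sin φ₂ + cos φ₁ cos φ₂ cos Δλ,  σ = 0.5869 rad → d_gc = 2020.28 nmi
Rhumb line: Δψ = -0.5792, q = Δφ/Δψ = 0.4460, d_rh = R√(Δφ²+q²Δλ²) = 2133.76 nmi
Excess = 2133.76 − 2020.28 = 113.48 ≈ 113 nmi

113 nmi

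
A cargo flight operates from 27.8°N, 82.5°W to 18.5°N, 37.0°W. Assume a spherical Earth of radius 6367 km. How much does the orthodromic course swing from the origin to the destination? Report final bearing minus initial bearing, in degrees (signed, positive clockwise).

+18.8°

Initial bearing θ₁ = atan2(sin Δλ cos φ₂, cos φ₁ sin φ₂ − sin φ₁ cos φ₂ cos Δλ) = 92.48°
Final bearing θ₂ = (initial bearing from the destination back to the start) + 180° = 111.27°
Δθ = θ₂ − θ₁ = +18.8°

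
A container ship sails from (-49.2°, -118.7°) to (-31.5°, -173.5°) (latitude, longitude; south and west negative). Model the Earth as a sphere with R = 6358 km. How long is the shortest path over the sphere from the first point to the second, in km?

cos σ = sin φ₁ sin φ₂ + cos φ₁ cos φ₂ cos Δλ
      = sin(-49.20°)sin(-31.50°) + cos(-49.20°)cos(-31.50°)cos(-54.80°) = 0.7167
σ = 44.219° → d = Rσ = 6358·0.77177 = 4907 km

4907 km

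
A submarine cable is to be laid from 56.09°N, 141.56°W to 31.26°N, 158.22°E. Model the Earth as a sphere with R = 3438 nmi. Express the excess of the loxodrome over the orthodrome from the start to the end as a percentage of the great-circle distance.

Great circle: σ = 0.8399 rad → d_gc = Rσ = 2887.6 nmi
Rhumb: Δφ = -0.4334, Δλ = -1.0510, Δψ = -0.6130, q = Δφ/Δψ = 0.7070 → d_rh = R√(Δφ²+q²Δλ²) = 2957.3 nmi
Excess = (2957.3 − 2887.6) / 2887.6 = 69.7 / 2887.6 = 2.41% ≈ 2.4%

2.4%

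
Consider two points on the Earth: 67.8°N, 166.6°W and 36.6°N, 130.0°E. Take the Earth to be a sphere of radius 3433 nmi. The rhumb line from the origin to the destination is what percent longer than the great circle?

Great circle: σ = 0.8123 rad → d_gc = Rσ = 2788.5 nmi
Rhumb: Δφ = -0.5445, Δλ = -1.1065, Δψ = -0.9414, q = Δφ/Δψ = 0.5784 → d_rh = R√(Δφ²+q²Δλ²) = 2885.0 nmi
Excess = (2885.0 − 2788.5) / 2788.5 = 96.5 / 2788.5 = 3.46% ≈ 3.5%

3.5%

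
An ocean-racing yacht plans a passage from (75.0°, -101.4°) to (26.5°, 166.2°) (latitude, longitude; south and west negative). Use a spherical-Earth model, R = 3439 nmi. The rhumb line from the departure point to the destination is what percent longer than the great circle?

7.6%

Great circle: σ = 1.1359 rad → d_gc = Rσ = 3906.4 nmi
Rhumb: Δφ = -0.8465, Δλ = -1.6127, Δψ = -1.5476, q = Δφ/Δψ = 0.5469 → d_rh = R√(Δφ²+q²Δλ²) = 4204.3 nmi
Excess = (4204.3 − 3906.4) / 3906.4 = 297.9 / 3906.4 = 7.63% ≈ 7.6%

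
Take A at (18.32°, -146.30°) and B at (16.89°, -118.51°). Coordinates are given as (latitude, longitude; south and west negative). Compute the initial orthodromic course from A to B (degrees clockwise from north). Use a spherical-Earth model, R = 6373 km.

θ = atan2( sin Δλ·cos φ₂ ,  cos φ₁ sin φ₂ − sin φ₁ cos φ₂ cos Δλ )
  = atan2(+0.4461, +0.0097) = 88.75°

88.8°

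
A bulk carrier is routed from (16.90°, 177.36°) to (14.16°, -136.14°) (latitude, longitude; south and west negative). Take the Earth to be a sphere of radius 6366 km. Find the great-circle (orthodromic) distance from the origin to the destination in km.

Haversine: a = sin²(Δφ/2)+cos φ₁ cos φ₂ sin²(Δλ/2) = 0.14513;  σ = 2·atan2(√a,√(1−a))
σ = 44.787° → d = Rσ = 6366·0.78168 = 4976 km

4976 km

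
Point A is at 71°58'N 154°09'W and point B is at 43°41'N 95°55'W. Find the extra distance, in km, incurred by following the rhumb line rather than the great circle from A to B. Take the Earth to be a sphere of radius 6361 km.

Great circle: cos σ = sin φ₁ sin φ₂ + cos φ₁ cos φ₂ cos Δλ,  σ = 0.6847 rad → d_gc = 4355.4 km
Rhumb line: Δψ = -0.9916, q = Δφ/Δψ = 0.4978, d_rh = R√(Δφ²+q²Δλ²) = 4496.4 km
Excess = 4496.4 − 4355.4 = 141.0 ≈ 141 km

141 km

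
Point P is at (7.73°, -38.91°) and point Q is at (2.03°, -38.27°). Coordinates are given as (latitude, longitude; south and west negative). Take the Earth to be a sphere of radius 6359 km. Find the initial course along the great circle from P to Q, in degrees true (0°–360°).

θ = atan2( sin Δλ·cos φ₂ ,  cos φ₁ sin φ₂ − sin φ₁ cos φ₂ cos Δλ )
  = atan2(+0.0112, -0.0993) = 173.59°

173.6°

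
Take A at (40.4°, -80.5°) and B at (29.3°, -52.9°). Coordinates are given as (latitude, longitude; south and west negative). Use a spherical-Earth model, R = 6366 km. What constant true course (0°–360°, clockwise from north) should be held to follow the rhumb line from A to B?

116.2°

Δψ = ln[tan(π/4+φ₂/2)/tan(π/4+φ₁/2)] = -0.2368
Δλ = +0.4817 rad (taken the short way round)
course = atan2(Δλ, Δψ) = 116.18°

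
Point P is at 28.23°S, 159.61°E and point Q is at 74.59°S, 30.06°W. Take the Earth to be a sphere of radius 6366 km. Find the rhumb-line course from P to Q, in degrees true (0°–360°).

Meridional parts: M(φ₁)=-0.5139, M(φ₂)=-2.0003 → ΔM = -1.4864;  Δλ = +2.9728 rad
tan C = Δλ / ΔM = -2.0001 → C = 116.56°

116.6°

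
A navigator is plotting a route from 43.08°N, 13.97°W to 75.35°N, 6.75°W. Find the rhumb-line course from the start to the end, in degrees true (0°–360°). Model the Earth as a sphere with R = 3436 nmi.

5.9°

Δψ = ln[tan(π/4+φ₂/2)/tan(π/4+φ₁/2)] = +1.2167
Δλ = +0.1260 rad (taken the short way round)
course = atan2(Δλ, Δψ) = 5.91°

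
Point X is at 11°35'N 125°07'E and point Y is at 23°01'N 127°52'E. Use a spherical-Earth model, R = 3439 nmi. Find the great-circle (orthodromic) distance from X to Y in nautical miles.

Haversine: a = sin²(Δφ/2)+cos φ₁ cos φ₂ sin²(Δλ/2) = 0.01044;  σ = 2·atan2(√a,√(1−a))
σ = 11.730° → d = Rσ = 3439·0.20472 = 704 nmi

704 nmi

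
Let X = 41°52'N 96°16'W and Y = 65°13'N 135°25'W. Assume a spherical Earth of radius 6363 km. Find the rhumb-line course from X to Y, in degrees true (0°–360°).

Δψ = ln[tan(π/4+φ₂/2)/tan(π/4+φ₁/2)] = +0.7094
Δλ = -0.6833 rad (taken the short way round)
course = atan2(Δλ, Δψ) = 316.07°

316.1°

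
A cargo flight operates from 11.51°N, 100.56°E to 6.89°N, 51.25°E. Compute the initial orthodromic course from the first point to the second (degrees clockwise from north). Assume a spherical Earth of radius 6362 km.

θ = atan2( sin Δλ·cos φ₂ ,  cos φ₁ sin φ₂ − sin φ₁ cos φ₂ cos Δλ )
  = atan2(-0.7528, -0.0116) = 269.12°

269.1°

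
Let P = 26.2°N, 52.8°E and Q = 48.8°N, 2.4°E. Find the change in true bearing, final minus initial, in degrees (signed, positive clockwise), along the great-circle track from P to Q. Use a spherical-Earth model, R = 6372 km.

-32.6°

At departure: θ₁ = atan2(sin Δλ cos φ₂, cos φ₁ sin φ₂ − sin φ₁ cos φ₂ cos Δλ) = 313.98°
At arrival: θ₂ = atan2(sin Δλ cos φ₁, −cos φ₂ sin φ₁ + sin φ₂ cos φ₁ cos Δλ) = 281.41°
Δθ = θ₂ − θ₁ = -32.6°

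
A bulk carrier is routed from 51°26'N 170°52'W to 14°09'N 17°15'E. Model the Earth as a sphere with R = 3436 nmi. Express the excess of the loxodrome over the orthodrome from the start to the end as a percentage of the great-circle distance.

26.8%

Great circle: σ = 1.9903 rad → d_gc = Rσ = 6838.7 nmi
Rhumb: Δφ = -0.6507, Δλ = -2.9999, Δψ = -0.8007, q = Δφ/Δψ = 0.8127 → d_rh = R√(Δφ²+q²Δλ²) = 8670.4 nmi
Excess = (8670.4 − 6838.7) / 6838.7 = 1831.7 / 6838.7 = 26.78% ≈ 26.8%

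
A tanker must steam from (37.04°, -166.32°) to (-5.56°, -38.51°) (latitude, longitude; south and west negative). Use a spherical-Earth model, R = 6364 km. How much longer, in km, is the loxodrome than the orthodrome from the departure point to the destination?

442 km

Great circle: cos σ = sin φ₁ sin φ₂ + cos φ₁ cos φ₂ cos Δλ,  σ = 2.1477 rad → d_gc = 13667.7 km
Rhumb line: Δψ = -0.7941, q = Δφ/Δψ = 0.9363, d_rh = R√(Δφ²+q²Δλ²) = 14109.6 km
Excess = 14109.6 − 13667.7 = 441.9 ≈ 442 km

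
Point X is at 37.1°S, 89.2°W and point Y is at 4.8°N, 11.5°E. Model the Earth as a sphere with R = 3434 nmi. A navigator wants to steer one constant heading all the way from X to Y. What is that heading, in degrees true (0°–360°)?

Δψ = ln[tan(π/4+φ₂/2)/tan(π/4+φ₁/2)] = +0.7820
Δλ = +1.7575 rad (taken the short way round)
course = atan2(Δλ, Δψ) = 66.01°

66.0°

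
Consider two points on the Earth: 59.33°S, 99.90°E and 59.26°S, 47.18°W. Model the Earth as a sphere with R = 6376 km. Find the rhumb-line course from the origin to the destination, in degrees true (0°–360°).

Meridional parts: M(φ₁)=-1.2938, M(φ₂)=-1.2914 → ΔM = +0.0024;  Δλ = -2.5670 rad
tan C = Δλ / ΔM = -1072.8808 → C = 270.05°

270.1°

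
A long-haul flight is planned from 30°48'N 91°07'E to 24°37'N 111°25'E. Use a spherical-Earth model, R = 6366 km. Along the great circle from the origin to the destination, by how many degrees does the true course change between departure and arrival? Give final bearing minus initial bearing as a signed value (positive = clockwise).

Initial bearing θ₁ = atan2(sin Δλ cos φ₂, cos φ₁ sin φ₂ − sin φ₁ cos φ₂ cos Δλ) = 104.03°
Final bearing θ₂ = (initial bearing from the destination back to the start) + 180° = 113.56°
Δθ = θ₂ − θ₁ = +9.5°

+9.5°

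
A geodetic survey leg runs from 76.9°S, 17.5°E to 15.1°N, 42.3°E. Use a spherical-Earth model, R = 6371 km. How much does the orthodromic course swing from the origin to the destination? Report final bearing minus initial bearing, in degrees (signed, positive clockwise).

-18.5°

Initial bearing θ₁ = atan2(sin Δλ cos φ₂, cos φ₁ sin φ₂ − sin φ₁ cos φ₂ cos Δλ) = 23.93°
Final bearing θ₂ = (initial bearing from the destination back to the start) + 180° = 5.46°
Δθ = θ₂ − θ₁ = -18.5°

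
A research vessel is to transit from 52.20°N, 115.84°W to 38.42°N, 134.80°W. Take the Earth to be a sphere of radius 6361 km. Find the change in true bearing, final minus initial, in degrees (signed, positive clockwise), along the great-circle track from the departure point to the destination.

Initial bearing θ₁ = atan2(sin Δλ cos φ₂, cos φ₁ sin φ₂ − sin φ₁ cos φ₂ cos Δλ) = 231.21°
Final bearing θ₂ = (initial bearing from the destination back to the start) + 180° = 217.57°
Δθ = θ₂ − θ₁ = -13.6°

-13.6°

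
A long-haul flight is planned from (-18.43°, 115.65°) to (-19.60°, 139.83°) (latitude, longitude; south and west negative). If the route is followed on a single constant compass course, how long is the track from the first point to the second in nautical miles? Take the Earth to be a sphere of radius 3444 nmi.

Δψ = ln[tan(π/4+φ₂/2)/tan(π/4+φ₁/2)] = -0.0216;  Δφ = -0.0204 rad,  Δλ = +0.4220 rad
q = Δφ/Δψ = 0.9454
d = R·√(Δφ² + q²Δλ²) = 3444·0.39951 = 1376 nmi

1376 nmi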